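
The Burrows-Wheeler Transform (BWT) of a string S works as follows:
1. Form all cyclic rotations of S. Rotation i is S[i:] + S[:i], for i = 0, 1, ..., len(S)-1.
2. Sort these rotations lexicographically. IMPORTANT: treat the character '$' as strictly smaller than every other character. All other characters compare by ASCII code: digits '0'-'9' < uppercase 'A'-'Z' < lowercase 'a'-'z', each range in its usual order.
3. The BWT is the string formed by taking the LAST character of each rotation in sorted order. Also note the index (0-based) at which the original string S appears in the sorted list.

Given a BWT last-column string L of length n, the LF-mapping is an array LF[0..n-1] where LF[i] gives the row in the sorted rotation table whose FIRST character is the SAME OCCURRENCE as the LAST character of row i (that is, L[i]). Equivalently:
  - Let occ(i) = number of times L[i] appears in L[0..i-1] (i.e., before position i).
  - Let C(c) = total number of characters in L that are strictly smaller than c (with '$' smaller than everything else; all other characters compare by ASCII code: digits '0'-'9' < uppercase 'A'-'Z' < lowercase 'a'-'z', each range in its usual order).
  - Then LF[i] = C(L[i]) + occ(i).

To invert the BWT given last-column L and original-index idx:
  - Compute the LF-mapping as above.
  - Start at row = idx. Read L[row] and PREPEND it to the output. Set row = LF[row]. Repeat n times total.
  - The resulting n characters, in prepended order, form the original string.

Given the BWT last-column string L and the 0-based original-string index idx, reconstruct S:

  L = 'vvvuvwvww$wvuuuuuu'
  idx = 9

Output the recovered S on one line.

LF mapping: 8 9 10 1 11 14 12 15 16 0 17 13 2 3 4 5 6 7
Walk LF starting at row 9, prepending L[row]:
  step 1: row=9, L[9]='$', prepend. Next row=LF[9]=0
  step 2: row=0, L[0]='v', prepend. Next row=LF[0]=8
  step 3: row=8, L[8]='w', prepend. Next row=LF[8]=16
  step 4: row=16, L[16]='u', prepend. Next row=LF[16]=6
  step 5: row=6, L[6]='v', prepend. Next row=LF[6]=12
  step 6: row=12, L[12]='u', prepend. Next row=LF[12]=2
  step 7: row=2, L[2]='v', prepend. Next row=LF[2]=10
  step 8: row=10, L[10]='w', prepend. Next row=LF[10]=17
  step 9: row=17, L[17]='u', prepend. Next row=LF[17]=7
  step 10: row=7, L[7]='w', prepend. Next row=LF[7]=15
  step 11: row=15, L[15]='u', prepend. Next row=LF[15]=5
  step 12: row=5, L[5]='w', prepend. Next row=LF[5]=14
  step 13: row=14, L[14]='u', prepend. Next row=LF[14]=4
  step 14: row=4, L[4]='v', prepend. Next row=LF[4]=11
  step 15: row=11, L[11]='v', prepend. Next row=LF[11]=13
  step 16: row=13, L[13]='u', prepend. Next row=LF[13]=3
  step 17: row=3, L[3]='u', prepend. Next row=LF[3]=1
  step 18: row=1, L[1]='v', prepend. Next row=LF[1]=9
Reversed output: vuuvvuwuwuwvuvuwv$

Answer: vuuvvuwuwuwvuvuwv$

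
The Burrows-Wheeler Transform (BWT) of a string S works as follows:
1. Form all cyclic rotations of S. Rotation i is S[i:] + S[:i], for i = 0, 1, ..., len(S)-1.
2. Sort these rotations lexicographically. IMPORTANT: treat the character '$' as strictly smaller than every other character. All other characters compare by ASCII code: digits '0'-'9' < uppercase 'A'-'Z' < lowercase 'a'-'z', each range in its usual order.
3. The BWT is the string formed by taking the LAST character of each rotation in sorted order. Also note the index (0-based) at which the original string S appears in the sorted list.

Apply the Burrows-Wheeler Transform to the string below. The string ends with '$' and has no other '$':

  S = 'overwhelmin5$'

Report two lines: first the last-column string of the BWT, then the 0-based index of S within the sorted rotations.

Answer: 5nhvwmeli$eor
9

Derivation:
All 13 rotations (rotation i = S[i:]+S[:i]):
  rot[0] = overwhelmin5$
  rot[1] = verwhelmin5$o
  rot[2] = erwhelmin5$ov
  rot[3] = rwhelmin5$ove
  rot[4] = whelmin5$over
  rot[5] = helmin5$overw
  rot[6] = elmin5$overwh
  rot[7] = lmin5$overwhe
  rot[8] = min5$overwhel
  rot[9] = in5$overwhelm
  rot[10] = n5$overwhelmi
  rot[11] = 5$overwhelmin
  rot[12] = $overwhelmin5
Sorted (with $ < everything):
  sorted[0] = $overwhelmin5  (last char: '5')
  sorted[1] = 5$overwhelmin  (last char: 'n')
  sorted[2] = elmin5$overwh  (last char: 'h')
  sorted[3] = erwhelmin5$ov  (last char: 'v')
  sorted[4] = helmin5$overw  (last char: 'w')
  sorted[5] = in5$overwhelm  (last char: 'm')
  sorted[6] = lmin5$overwhe  (last char: 'e')
  sorted[7] = min5$overwhel  (last char: 'l')
  sorted[8] = n5$overwhelmi  (last char: 'i')
  sorted[9] = overwhelmin5$  (last char: '$')
  sorted[10] = rwhelmin5$ove  (last char: 'e')
  sorted[11] = verwhelmin5$o  (last char: 'o')
  sorted[12] = whelmin5$over  (last char: 'r')
Last column: 5nhvwmeli$eor
Original string S is at sorted index 9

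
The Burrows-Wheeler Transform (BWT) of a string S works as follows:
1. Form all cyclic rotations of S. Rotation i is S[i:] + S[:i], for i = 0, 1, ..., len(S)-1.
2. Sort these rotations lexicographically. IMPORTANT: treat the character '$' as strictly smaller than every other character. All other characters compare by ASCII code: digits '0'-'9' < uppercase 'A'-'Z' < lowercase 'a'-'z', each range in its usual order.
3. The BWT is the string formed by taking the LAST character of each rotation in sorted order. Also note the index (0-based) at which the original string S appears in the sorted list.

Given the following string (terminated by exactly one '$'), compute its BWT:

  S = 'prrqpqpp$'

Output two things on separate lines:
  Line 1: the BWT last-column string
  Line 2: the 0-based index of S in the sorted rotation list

Answer: ppqq$prrp
4

Derivation:
All 9 rotations (rotation i = S[i:]+S[:i]):
  rot[0] = prrqpqpp$
  rot[1] = rrqpqpp$p
  rot[2] = rqpqpp$pr
  rot[3] = qpqpp$prr
  rot[4] = pqpp$prrq
  rot[5] = qpp$prrqp
  rot[6] = pp$prrqpq
  rot[7] = p$prrqpqp
  rot[8] = $prrqpqpp
Sorted (with $ < everything):
  sorted[0] = $prrqpqpp  (last char: 'p')
  sorted[1] = p$prrqpqp  (last char: 'p')
  sorted[2] = pp$prrqpq  (last char: 'q')
  sorted[3] = pqpp$prrq  (last char: 'q')
  sorted[4] = prrqpqpp$  (last char: '$')
  sorted[5] = qpp$prrqp  (last char: 'p')
  sorted[6] = qpqpp$prr  (last char: 'r')
  sorted[7] = rqpqpp$pr  (last char: 'r')
  sorted[8] = rrqpqpp$p  (last char: 'p')
Last column: ppqq$prrp
Original string S is at sorted index 4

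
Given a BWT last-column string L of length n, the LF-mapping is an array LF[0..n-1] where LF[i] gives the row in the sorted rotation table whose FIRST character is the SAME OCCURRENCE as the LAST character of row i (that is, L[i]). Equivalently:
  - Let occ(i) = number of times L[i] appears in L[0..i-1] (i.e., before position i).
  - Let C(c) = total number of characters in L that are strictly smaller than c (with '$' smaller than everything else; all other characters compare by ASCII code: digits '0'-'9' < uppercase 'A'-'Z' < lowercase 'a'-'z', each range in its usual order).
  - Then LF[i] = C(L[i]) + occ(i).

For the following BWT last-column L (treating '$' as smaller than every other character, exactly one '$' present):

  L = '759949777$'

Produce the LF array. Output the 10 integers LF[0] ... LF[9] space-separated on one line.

Answer: 3 2 7 8 1 9 4 5 6 0

Derivation:
Char counts: '$':1, '4':1, '5':1, '7':4, '9':3
C (first-col start): C('$')=0, C('4')=1, C('5')=2, C('7')=3, C('9')=7
L[0]='7': occ=0, LF[0]=C('7')+0=3+0=3
L[1]='5': occ=0, LF[1]=C('5')+0=2+0=2
L[2]='9': occ=0, LF[2]=C('9')+0=7+0=7
L[3]='9': occ=1, LF[3]=C('9')+1=7+1=8
L[4]='4': occ=0, LF[4]=C('4')+0=1+0=1
L[5]='9': occ=2, LF[5]=C('9')+2=7+2=9
L[6]='7': occ=1, LF[6]=C('7')+1=3+1=4
L[7]='7': occ=2, LF[7]=C('7')+2=3+2=5
L[8]='7': occ=3, LF[8]=C('7')+3=3+3=6
L[9]='$': occ=0, LF[9]=C('$')+0=0+0=0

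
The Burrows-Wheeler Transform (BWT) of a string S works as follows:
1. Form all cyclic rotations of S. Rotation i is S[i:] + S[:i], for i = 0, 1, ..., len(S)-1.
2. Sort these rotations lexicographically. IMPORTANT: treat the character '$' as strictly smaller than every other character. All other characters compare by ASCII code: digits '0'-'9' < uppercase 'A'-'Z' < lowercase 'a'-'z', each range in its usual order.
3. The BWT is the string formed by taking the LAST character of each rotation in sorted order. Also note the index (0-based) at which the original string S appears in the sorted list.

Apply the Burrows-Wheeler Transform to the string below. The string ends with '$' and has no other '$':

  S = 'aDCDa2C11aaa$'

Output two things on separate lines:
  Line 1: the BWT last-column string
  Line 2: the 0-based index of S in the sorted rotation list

Answer: aC1a2DaCaD$a1
10

Derivation:
All 13 rotations (rotation i = S[i:]+S[:i]):
  rot[0] = aDCDa2C11aaa$
  rot[1] = DCDa2C11aaa$a
  rot[2] = CDa2C11aaa$aD
  rot[3] = Da2C11aaa$aDC
  rot[4] = a2C11aaa$aDCD
  rot[5] = 2C11aaa$aDCDa
  rot[6] = C11aaa$aDCDa2
  rot[7] = 11aaa$aDCDa2C
  rot[8] = 1aaa$aDCDa2C1
  rot[9] = aaa$aDCDa2C11
  rot[10] = aa$aDCDa2C11a
  rot[11] = a$aDCDa2C11aa
  rot[12] = $aDCDa2C11aaa
Sorted (with $ < everything):
  sorted[0] = $aDCDa2C11aaa  (last char: 'a')
  sorted[1] = 11aaa$aDCDa2C  (last char: 'C')
  sorted[2] = 1aaa$aDCDa2C1  (last char: '1')
  sorted[3] = 2C11aaa$aDCDa  (last char: 'a')
  sorted[4] = C11aaa$aDCDa2  (last char: '2')
  sorted[5] = CDa2C11aaa$aD  (last char: 'D')
  sorted[6] = DCDa2C11aaa$a  (last char: 'a')
  sorted[7] = Da2C11aaa$aDC  (last char: 'C')
  sorted[8] = a$aDCDa2C11aa  (last char: 'a')
  sorted[9] = a2C11aaa$aDCD  (last char: 'D')
  sorted[10] = aDCDa2C11aaa$  (last char: '$')
  sorted[11] = aa$aDCDa2C11a  (last char: 'a')
  sorted[12] = aaa$aDCDa2C11  (last char: '1')
Last column: aC1a2DaCaD$a1
Original string S is at sorted index 10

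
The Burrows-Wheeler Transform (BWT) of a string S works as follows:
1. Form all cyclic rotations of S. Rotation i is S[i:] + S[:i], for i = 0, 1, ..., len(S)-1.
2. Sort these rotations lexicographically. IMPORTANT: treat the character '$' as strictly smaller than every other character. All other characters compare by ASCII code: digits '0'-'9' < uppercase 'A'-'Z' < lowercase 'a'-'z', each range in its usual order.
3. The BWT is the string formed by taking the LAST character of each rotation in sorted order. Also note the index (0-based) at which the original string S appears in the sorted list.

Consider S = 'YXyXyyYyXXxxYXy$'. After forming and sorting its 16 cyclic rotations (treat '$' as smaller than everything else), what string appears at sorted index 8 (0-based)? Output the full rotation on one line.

All 16 rotations (rotation i = S[i:]+S[:i]):
  rot[0] = YXyXyyYyXXxxYXy$
  rot[1] = XyXyyYyXXxxYXy$Y
  rot[2] = yXyyYyXXxxYXy$YX
  rot[3] = XyyYyXXxxYXy$YXy
  rot[4] = yyYyXXxxYXy$YXyX
  rot[5] = yYyXXxxYXy$YXyXy
  rot[6] = YyXXxxYXy$YXyXyy
  rot[7] = yXXxxYXy$YXyXyyY
  rot[8] = XXxxYXy$YXyXyyYy
  rot[9] = XxxYXy$YXyXyyYyX
  rot[10] = xxYXy$YXyXyyYyXX
  rot[11] = xYXy$YXyXyyYyXXx
  rot[12] = YXy$YXyXyyYyXXxx
  rot[13] = Xy$YXyXyyYyXXxxY
  rot[14] = y$YXyXyyYyXXxxYX
  rot[15] = $YXyXyyYyXXxxYXy
Sorted (with $ < everything):
  sorted[0] = $YXyXyyYyXXxxYXy
  sorted[1] = XXxxYXy$YXyXyyYy
  sorted[2] = XxxYXy$YXyXyyYyX
  sorted[3] = Xy$YXyXyyYyXXxxY
  sorted[4] = XyXyyYyXXxxYXy$Y
  sorted[5] = XyyYyXXxxYXy$YXy
  sorted[6] = YXy$YXyXyyYyXXxx
  sorted[7] = YXyXyyYyXXxxYXy$
  sorted[8] = YyXXxxYXy$YXyXyy
  sorted[9] = xYXy$YXyXyyYyXXx
  sorted[10] = xxYXy$YXyXyyYyXX
  sorted[11] = y$YXyXyyYyXXxxYX
  sorted[12] = yXXxxYXy$YXyXyyY
  sorted[13] = yXyyYyXXxxYXy$YX
  sorted[14] = yYyXXxxYXy$YXyXy
  sorted[15] = yyYyXXxxYXy$YXyX
sorted[8] = YyXXxxYXy$YXyXyy

Answer: YyXXxxYXy$YXyXyy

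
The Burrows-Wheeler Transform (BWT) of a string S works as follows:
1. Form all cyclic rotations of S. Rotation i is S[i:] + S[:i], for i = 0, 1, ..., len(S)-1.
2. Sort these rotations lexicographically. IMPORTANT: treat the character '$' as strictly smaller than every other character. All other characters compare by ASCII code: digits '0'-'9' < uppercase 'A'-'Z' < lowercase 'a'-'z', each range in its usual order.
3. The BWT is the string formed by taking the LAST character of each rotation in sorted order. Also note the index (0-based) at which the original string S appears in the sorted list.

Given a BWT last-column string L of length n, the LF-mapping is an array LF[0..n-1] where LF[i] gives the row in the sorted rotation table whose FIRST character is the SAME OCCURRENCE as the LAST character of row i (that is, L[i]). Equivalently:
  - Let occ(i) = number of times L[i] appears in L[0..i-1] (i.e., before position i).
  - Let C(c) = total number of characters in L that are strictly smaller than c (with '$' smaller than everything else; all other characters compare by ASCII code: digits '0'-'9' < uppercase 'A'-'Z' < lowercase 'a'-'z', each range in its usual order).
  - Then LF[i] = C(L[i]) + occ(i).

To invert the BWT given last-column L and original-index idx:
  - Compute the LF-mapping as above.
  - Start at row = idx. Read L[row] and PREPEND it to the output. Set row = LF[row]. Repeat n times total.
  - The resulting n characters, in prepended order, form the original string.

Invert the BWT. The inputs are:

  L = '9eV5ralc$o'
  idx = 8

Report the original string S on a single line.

LF mapping: 2 6 3 1 9 4 7 5 0 8
Walk LF starting at row 8, prepending L[row]:
  step 1: row=8, L[8]='$', prepend. Next row=LF[8]=0
  step 2: row=0, L[0]='9', prepend. Next row=LF[0]=2
  step 3: row=2, L[2]='V', prepend. Next row=LF[2]=3
  step 4: row=3, L[3]='5', prepend. Next row=LF[3]=1
  step 5: row=1, L[1]='e', prepend. Next row=LF[1]=6
  step 6: row=6, L[6]='l', prepend. Next row=LF[6]=7
  step 7: row=7, L[7]='c', prepend. Next row=LF[7]=5
  step 8: row=5, L[5]='a', prepend. Next row=LF[5]=4
  step 9: row=4, L[4]='r', prepend. Next row=LF[4]=9
  step 10: row=9, L[9]='o', prepend. Next row=LF[9]=8
Reversed output: oracle5V9$

Answer: oracle5V9$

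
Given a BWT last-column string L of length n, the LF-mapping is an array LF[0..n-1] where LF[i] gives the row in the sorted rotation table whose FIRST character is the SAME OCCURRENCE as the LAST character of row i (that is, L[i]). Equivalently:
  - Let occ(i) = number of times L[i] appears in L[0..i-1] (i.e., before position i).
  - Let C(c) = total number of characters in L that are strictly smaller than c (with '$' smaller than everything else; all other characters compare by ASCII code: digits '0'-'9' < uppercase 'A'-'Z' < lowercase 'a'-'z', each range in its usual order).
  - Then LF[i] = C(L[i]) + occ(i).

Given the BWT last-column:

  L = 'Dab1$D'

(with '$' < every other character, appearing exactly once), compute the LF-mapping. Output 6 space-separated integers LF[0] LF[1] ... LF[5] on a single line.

Answer: 2 4 5 1 0 3

Derivation:
Char counts: '$':1, '1':1, 'D':2, 'a':1, 'b':1
C (first-col start): C('$')=0, C('1')=1, C('D')=2, C('a')=4, C('b')=5
L[0]='D': occ=0, LF[0]=C('D')+0=2+0=2
L[1]='a': occ=0, LF[1]=C('a')+0=4+0=4
L[2]='b': occ=0, LF[2]=C('b')+0=5+0=5
L[3]='1': occ=0, LF[3]=C('1')+0=1+0=1
L[4]='$': occ=0, LF[4]=C('$')+0=0+0=0
L[5]='D': occ=1, LF[5]=C('D')+1=2+1=3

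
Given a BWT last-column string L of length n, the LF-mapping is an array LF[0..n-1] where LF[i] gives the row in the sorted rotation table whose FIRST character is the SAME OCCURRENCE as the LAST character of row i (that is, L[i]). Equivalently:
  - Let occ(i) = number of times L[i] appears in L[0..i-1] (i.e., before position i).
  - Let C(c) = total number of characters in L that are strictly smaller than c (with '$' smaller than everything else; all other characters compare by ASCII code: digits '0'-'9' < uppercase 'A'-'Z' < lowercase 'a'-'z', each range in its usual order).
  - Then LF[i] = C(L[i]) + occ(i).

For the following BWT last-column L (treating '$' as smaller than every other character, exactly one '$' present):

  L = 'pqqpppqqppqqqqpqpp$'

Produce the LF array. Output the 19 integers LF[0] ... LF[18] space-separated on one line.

Answer: 1 10 11 2 3 4 12 13 5 6 14 15 16 17 7 18 8 9 0

Derivation:
Char counts: '$':1, 'p':9, 'q':9
C (first-col start): C('$')=0, C('p')=1, C('q')=10
L[0]='p': occ=0, LF[0]=C('p')+0=1+0=1
L[1]='q': occ=0, LF[1]=C('q')+0=10+0=10
L[2]='q': occ=1, LF[2]=C('q')+1=10+1=11
L[3]='p': occ=1, LF[3]=C('p')+1=1+1=2
L[4]='p': occ=2, LF[4]=C('p')+2=1+2=3
L[5]='p': occ=3, LF[5]=C('p')+3=1+3=4
L[6]='q': occ=2, LF[6]=C('q')+2=10+2=12
L[7]='q': occ=3, LF[7]=C('q')+3=10+3=13
L[8]='p': occ=4, LF[8]=C('p')+4=1+4=5
L[9]='p': occ=5, LF[9]=C('p')+5=1+5=6
L[10]='q': occ=4, LF[10]=C('q')+4=10+4=14
L[11]='q': occ=5, LF[11]=C('q')+5=10+5=15
L[12]='q': occ=6, LF[12]=C('q')+6=10+6=16
L[13]='q': occ=7, LF[13]=C('q')+7=10+7=17
L[14]='p': occ=6, LF[14]=C('p')+6=1+6=7
L[15]='q': occ=8, LF[15]=C('q')+8=10+8=18
L[16]='p': occ=7, LF[16]=C('p')+7=1+7=8
L[17]='p': occ=8, LF[17]=C('p')+8=1+8=9
L[18]='$': occ=0, LF[18]=C('$')+0=0+0=0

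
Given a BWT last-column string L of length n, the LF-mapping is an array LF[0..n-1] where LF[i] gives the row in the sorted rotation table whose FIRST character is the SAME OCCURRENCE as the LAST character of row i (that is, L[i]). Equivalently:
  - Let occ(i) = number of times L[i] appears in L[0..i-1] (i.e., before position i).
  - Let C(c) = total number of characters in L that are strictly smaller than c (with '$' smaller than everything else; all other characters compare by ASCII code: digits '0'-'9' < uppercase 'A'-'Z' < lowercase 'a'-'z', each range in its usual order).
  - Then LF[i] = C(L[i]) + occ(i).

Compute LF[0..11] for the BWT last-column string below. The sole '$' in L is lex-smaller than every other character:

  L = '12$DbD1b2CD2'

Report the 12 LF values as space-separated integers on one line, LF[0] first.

Char counts: '$':1, '1':2, '2':3, 'C':1, 'D':3, 'b':2
C (first-col start): C('$')=0, C('1')=1, C('2')=3, C('C')=6, C('D')=7, C('b')=10
L[0]='1': occ=0, LF[0]=C('1')+0=1+0=1
L[1]='2': occ=0, LF[1]=C('2')+0=3+0=3
L[2]='$': occ=0, LF[2]=C('$')+0=0+0=0
L[3]='D': occ=0, LF[3]=C('D')+0=7+0=7
L[4]='b': occ=0, LF[4]=C('b')+0=10+0=10
L[5]='D': occ=1, LF[5]=C('D')+1=7+1=8
L[6]='1': occ=1, LF[6]=C('1')+1=1+1=2
L[7]='b': occ=1, LF[7]=C('b')+1=10+1=11
L[8]='2': occ=1, LF[8]=C('2')+1=3+1=4
L[9]='C': occ=0, LF[9]=C('C')+0=6+0=6
L[10]='D': occ=2, LF[10]=C('D')+2=7+2=9
L[11]='2': occ=2, LF[11]=C('2')+2=3+2=5

Answer: 1 3 0 7 10 8 2 11 4 6 9 5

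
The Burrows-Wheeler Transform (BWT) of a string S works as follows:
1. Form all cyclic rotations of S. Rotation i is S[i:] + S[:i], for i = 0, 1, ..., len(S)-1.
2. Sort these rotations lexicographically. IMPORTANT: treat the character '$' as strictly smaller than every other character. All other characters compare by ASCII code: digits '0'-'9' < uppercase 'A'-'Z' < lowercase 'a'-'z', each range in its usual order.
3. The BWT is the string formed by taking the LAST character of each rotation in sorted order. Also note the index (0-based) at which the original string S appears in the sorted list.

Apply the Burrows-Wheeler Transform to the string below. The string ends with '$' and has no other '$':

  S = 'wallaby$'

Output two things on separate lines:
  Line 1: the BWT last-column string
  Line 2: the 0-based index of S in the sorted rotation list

Answer: ylwala$b
6

Derivation:
All 8 rotations (rotation i = S[i:]+S[:i]):
  rot[0] = wallaby$
  rot[1] = allaby$w
  rot[2] = llaby$wa
  rot[3] = laby$wal
  rot[4] = aby$wall
  rot[5] = by$walla
  rot[6] = y$wallab
  rot[7] = $wallaby
Sorted (with $ < everything):
  sorted[0] = $wallaby  (last char: 'y')
  sorted[1] = aby$wall  (last char: 'l')
  sorted[2] = allaby$w  (last char: 'w')
  sorted[3] = by$walla  (last char: 'a')
  sorted[4] = laby$wal  (last char: 'l')
  sorted[5] = llaby$wa  (last char: 'a')
  sorted[6] = wallaby$  (last char: '$')
  sorted[7] = y$wallab  (last char: 'b')
Last column: ylwala$b
Original string S is at sorted index 6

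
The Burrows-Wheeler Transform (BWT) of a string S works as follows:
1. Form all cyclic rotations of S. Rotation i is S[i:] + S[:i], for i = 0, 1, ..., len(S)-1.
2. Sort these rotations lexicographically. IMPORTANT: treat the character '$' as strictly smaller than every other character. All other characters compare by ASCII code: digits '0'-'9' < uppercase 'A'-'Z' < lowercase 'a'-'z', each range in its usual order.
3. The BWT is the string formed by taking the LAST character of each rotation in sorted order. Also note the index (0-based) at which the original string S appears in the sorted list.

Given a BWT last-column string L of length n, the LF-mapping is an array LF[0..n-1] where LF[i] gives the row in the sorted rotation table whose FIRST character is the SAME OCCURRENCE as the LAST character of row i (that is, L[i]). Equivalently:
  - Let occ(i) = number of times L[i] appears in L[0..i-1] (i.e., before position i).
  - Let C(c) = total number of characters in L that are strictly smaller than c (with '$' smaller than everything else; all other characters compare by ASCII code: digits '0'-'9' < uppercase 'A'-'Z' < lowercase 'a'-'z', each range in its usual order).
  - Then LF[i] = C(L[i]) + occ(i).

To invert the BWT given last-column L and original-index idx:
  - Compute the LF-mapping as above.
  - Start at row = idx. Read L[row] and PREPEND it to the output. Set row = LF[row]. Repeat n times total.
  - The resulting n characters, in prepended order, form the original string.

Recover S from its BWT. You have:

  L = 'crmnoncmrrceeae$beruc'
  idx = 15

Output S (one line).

LF mapping: 3 16 11 13 15 14 4 12 17 18 5 7 8 1 9 0 2 10 19 20 6
Walk LF starting at row 15, prepending L[row]:
  step 1: row=15, L[15]='$', prepend. Next row=LF[15]=0
  step 2: row=0, L[0]='c', prepend. Next row=LF[0]=3
  step 3: row=3, L[3]='n', prepend. Next row=LF[3]=13
  step 4: row=13, L[13]='a', prepend. Next row=LF[13]=1
  step 5: row=1, L[1]='r', prepend. Next row=LF[1]=16
  step 6: row=16, L[16]='b', prepend. Next row=LF[16]=2
  step 7: row=2, L[2]='m', prepend. Next row=LF[2]=11
  step 8: row=11, L[11]='e', prepend. Next row=LF[11]=7
  step 9: row=7, L[7]='m', prepend. Next row=LF[7]=12
  step 10: row=12, L[12]='e', prepend. Next row=LF[12]=8
  step 11: row=8, L[8]='r', prepend. Next row=LF[8]=17
  step 12: row=17, L[17]='e', prepend. Next row=LF[17]=10
  step 13: row=10, L[10]='c', prepend. Next row=LF[10]=5
  step 14: row=5, L[5]='n', prepend. Next row=LF[5]=14
  step 15: row=14, L[14]='e', prepend. Next row=LF[14]=9
  step 16: row=9, L[9]='r', prepend. Next row=LF[9]=18
  step 17: row=18, L[18]='r', prepend. Next row=LF[18]=19
  step 18: row=19, L[19]='u', prepend. Next row=LF[19]=20
  step 19: row=20, L[20]='c', prepend. Next row=LF[20]=6
  step 20: row=6, L[6]='c', prepend. Next row=LF[6]=4
  step 21: row=4, L[4]='o', prepend. Next row=LF[4]=15
Reversed output: occurrenceremembranc$

Answer: occurrenceremembranc$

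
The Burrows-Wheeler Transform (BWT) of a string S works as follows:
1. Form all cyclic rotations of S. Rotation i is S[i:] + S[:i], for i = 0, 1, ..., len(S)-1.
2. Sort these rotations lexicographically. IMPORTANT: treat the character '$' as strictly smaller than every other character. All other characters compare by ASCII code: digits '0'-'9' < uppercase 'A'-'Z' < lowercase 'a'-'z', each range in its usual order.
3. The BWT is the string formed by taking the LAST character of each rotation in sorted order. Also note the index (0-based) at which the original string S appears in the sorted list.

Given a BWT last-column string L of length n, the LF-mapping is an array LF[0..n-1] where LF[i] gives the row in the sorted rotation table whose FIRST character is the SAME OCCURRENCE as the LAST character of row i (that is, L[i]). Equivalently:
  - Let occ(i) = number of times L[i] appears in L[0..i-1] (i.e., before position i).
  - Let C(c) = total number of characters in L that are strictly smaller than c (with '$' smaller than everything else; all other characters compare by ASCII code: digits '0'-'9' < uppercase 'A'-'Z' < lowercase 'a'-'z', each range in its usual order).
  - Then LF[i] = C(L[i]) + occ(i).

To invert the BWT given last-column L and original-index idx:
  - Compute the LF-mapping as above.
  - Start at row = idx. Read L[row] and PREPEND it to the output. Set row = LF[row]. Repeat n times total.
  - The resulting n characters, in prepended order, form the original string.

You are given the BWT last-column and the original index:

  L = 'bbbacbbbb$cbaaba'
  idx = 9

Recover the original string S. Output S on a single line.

Answer: bbaabcacbbabbbb$

Derivation:
LF mapping: 5 6 7 1 14 8 9 10 11 0 15 12 2 3 13 4
Walk LF starting at row 9, prepending L[row]:
  step 1: row=9, L[9]='$', prepend. Next row=LF[9]=0
  step 2: row=0, L[0]='b', prepend. Next row=LF[0]=5
  step 3: row=5, L[5]='b', prepend. Next row=LF[5]=8
  step 4: row=8, L[8]='b', prepend. Next row=LF[8]=11
  step 5: row=11, L[11]='b', prepend. Next row=LF[11]=12
  step 6: row=12, L[12]='a', prepend. Next row=LF[12]=2
  step 7: row=2, L[2]='b', prepend. Next row=LF[2]=7
  step 8: row=7, L[7]='b', prepend. Next row=LF[7]=10
  step 9: row=10, L[10]='c', prepend. Next row=LF[10]=15
  step 10: row=15, L[15]='a', prepend. Next row=LF[15]=4
  step 11: row=4, L[4]='c', prepend. Next row=LF[4]=14
  step 12: row=14, L[14]='b', prepend. Next row=LF[14]=13
  step 13: row=13, L[13]='a', prepend. Next row=LF[13]=3
  step 14: row=3, L[3]='a', prepend. Next row=LF[3]=1
  step 15: row=1, L[1]='b', prepend. Next row=LF[1]=6
  step 16: row=6, L[6]='b', prepend. Next row=LF[6]=9
Reversed output: bbaabcacbbabbbb$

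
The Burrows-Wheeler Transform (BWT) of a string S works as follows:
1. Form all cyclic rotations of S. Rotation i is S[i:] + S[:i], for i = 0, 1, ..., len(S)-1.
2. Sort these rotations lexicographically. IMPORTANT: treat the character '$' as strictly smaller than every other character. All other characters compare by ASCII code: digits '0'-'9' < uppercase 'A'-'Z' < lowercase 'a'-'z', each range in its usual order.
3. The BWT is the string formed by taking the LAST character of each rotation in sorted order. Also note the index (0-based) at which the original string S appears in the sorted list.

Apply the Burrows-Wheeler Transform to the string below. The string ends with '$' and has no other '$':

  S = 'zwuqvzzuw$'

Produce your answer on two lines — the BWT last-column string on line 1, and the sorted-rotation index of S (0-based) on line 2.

Answer: wuwzquzz$v
8

Derivation:
All 10 rotations (rotation i = S[i:]+S[:i]):
  rot[0] = zwuqvzzuw$
  rot[1] = wuqvzzuw$z
  rot[2] = uqvzzuw$zw
  rot[3] = qvzzuw$zwu
  rot[4] = vzzuw$zwuq
  rot[5] = zzuw$zwuqv
  rot[6] = zuw$zwuqvz
  rot[7] = uw$zwuqvzz
  rot[8] = w$zwuqvzzu
  rot[9] = $zwuqvzzuw
Sorted (with $ < everything):
  sorted[0] = $zwuqvzzuw  (last char: 'w')
  sorted[1] = qvzzuw$zwu  (last char: 'u')
  sorted[2] = uqvzzuw$zw  (last char: 'w')
  sorted[3] = uw$zwuqvzz  (last char: 'z')
  sorted[4] = vzzuw$zwuq  (last char: 'q')
  sorted[5] = w$zwuqvzzu  (last char: 'u')
  sorted[6] = wuqvzzuw$z  (last char: 'z')
  sorted[7] = zuw$zwuqvz  (last char: 'z')
  sorted[8] = zwuqvzzuw$  (last char: '$')
  sorted[9] = zzuw$zwuqv  (last char: 'v')
Last column: wuwzquzz$v
Original string S is at sorted index 8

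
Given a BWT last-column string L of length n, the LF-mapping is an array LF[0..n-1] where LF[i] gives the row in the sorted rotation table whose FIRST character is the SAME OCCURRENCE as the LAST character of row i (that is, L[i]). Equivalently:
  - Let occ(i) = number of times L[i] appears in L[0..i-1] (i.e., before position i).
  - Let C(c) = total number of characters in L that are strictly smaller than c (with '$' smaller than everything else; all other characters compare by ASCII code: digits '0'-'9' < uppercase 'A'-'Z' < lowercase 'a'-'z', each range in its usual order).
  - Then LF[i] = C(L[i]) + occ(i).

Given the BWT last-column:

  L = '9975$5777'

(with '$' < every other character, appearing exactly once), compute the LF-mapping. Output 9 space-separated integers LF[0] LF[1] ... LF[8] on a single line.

Char counts: '$':1, '5':2, '7':4, '9':2
C (first-col start): C('$')=0, C('5')=1, C('7')=3, C('9')=7
L[0]='9': occ=0, LF[0]=C('9')+0=7+0=7
L[1]='9': occ=1, LF[1]=C('9')+1=7+1=8
L[2]='7': occ=0, LF[2]=C('7')+0=3+0=3
L[3]='5': occ=0, LF[3]=C('5')+0=1+0=1
L[4]='$': occ=0, LF[4]=C('$')+0=0+0=0
L[5]='5': occ=1, LF[5]=C('5')+1=1+1=2
L[6]='7': occ=1, LF[6]=C('7')+1=3+1=4
L[7]='7': occ=2, LF[7]=C('7')+2=3+2=5
L[8]='7': occ=3, LF[8]=C('7')+3=3+3=6

Answer: 7 8 3 1 0 2 4 5 6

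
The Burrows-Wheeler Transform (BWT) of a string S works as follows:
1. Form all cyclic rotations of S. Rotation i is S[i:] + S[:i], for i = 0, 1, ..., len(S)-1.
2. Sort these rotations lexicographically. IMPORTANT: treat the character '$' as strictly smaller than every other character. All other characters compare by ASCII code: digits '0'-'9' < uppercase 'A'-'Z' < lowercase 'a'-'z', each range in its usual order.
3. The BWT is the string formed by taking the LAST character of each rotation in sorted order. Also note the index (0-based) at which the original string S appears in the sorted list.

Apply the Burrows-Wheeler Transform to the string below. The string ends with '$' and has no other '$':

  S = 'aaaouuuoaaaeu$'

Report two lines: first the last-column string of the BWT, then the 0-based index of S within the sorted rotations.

Answer: uo$aaaaauaeuuo
2

Derivation:
All 14 rotations (rotation i = S[i:]+S[:i]):
  rot[0] = aaaouuuoaaaeu$
  rot[1] = aaouuuoaaaeu$a
  rot[2] = aouuuoaaaeu$aa
  rot[3] = ouuuoaaaeu$aaa
  rot[4] = uuuoaaaeu$aaao
  rot[5] = uuoaaaeu$aaaou
  rot[6] = uoaaaeu$aaaouu
  rot[7] = oaaaeu$aaaouuu
  rot[8] = aaaeu$aaaouuuo
  rot[9] = aaeu$aaaouuuoa
  rot[10] = aeu$aaaouuuoaa
  rot[11] = eu$aaaouuuoaaa
  rot[12] = u$aaaouuuoaaae
  rot[13] = $aaaouuuoaaaeu
Sorted (with $ < everything):
  sorted[0] = $aaaouuuoaaaeu  (last char: 'u')
  sorted[1] = aaaeu$aaaouuuo  (last char: 'o')
  sorted[2] = aaaouuuoaaaeu$  (last char: '$')
  sorted[3] = aaeu$aaaouuuoa  (last char: 'a')
  sorted[4] = aaouuuoaaaeu$a  (last char: 'a')
  sorted[5] = aeu$aaaouuuoaa  (last char: 'a')
  sorted[6] = aouuuoaaaeu$aa  (last char: 'a')
  sorted[7] = eu$aaaouuuoaaa  (last char: 'a')
  sorted[8] = oaaaeu$aaaouuu  (last char: 'u')
  sorted[9] = ouuuoaaaeu$aaa  (last char: 'a')
  sorted[10] = u$aaaouuuoaaae  (last char: 'e')
  sorted[11] = uoaaaeu$aaaouu  (last char: 'u')
  sorted[12] = uuoaaaeu$aaaou  (last char: 'u')
  sorted[13] = uuuoaaaeu$aaao  (last char: 'o')
Last column: uo$aaaaauaeuuo
Original string S is at sorted index 2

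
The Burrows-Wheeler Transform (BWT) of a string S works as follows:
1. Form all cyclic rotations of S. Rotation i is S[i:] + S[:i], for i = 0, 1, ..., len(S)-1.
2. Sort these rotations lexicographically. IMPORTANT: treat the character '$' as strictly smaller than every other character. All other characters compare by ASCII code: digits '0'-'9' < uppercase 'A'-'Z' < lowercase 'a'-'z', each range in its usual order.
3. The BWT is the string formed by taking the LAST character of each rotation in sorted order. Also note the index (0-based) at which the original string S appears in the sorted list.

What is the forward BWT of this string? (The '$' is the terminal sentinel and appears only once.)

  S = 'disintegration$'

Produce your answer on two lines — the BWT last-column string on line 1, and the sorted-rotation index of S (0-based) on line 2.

Answer: nr$testdoiigina
2

Derivation:
All 15 rotations (rotation i = S[i:]+S[:i]):
  rot[0] = disintegration$
  rot[1] = isintegration$d
  rot[2] = sintegration$di
  rot[3] = integration$dis
  rot[4] = ntegration$disi
  rot[5] = tegration$disin
  rot[6] = egration$disint
  rot[7] = gration$disinte
  rot[8] = ration$disinteg
  rot[9] = ation$disintegr
  rot[10] = tion$disintegra
  rot[11] = ion$disintegrat
  rot[12] = on$disintegrati
  rot[13] = n$disintegratio
  rot[14] = $disintegration
Sorted (with $ < everything):
  sorted[0] = $disintegration  (last char: 'n')
  sorted[1] = ation$disintegr  (last char: 'r')
  sorted[2] = disintegration$  (last char: '$')
  sorted[3] = egration$disint  (last char: 't')
  sorted[4] = gration$disinte  (last char: 'e')
  sorted[5] = integration$dis  (last char: 's')
  sorted[6] = ion$disintegrat  (last char: 't')
  sorted[7] = isintegration$d  (last char: 'd')
  sorted[8] = n$disintegratio  (last char: 'o')
  sorted[9] = ntegration$disi  (last char: 'i')
  sorted[10] = on$disintegrati  (last char: 'i')
  sorted[11] = ration$disinteg  (last char: 'g')
  sorted[12] = sintegration$di  (last char: 'i')
  sorted[13] = tegration$disin  (last char: 'n')
  sorted[14] = tion$disintegra  (last char: 'a')
Last column: nr$testdoiigina
Original string S is at sorted index 2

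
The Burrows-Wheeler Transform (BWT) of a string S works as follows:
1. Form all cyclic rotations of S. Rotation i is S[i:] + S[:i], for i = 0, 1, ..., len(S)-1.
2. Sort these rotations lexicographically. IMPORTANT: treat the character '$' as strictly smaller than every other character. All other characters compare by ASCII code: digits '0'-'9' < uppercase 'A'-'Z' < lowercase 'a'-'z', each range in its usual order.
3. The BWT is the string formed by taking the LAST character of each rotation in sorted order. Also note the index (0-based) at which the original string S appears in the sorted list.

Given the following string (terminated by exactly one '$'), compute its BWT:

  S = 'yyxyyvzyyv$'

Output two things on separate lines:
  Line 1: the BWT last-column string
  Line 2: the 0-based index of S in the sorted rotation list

Answer: vyyyyyyzx$v
9

Derivation:
All 11 rotations (rotation i = S[i:]+S[:i]):
  rot[0] = yyxyyvzyyv$
  rot[1] = yxyyvzyyv$y
  rot[2] = xyyvzyyv$yy
  rot[3] = yyvzyyv$yyx
  rot[4] = yvzyyv$yyxy
  rot[5] = vzyyv$yyxyy
  rot[6] = zyyv$yyxyyv
  rot[7] = yyv$yyxyyvz
  rot[8] = yv$yyxyyvzy
  rot[9] = v$yyxyyvzyy
  rot[10] = $yyxyyvzyyv
Sorted (with $ < everything):
  sorted[0] = $yyxyyvzyyv  (last char: 'v')
  sorted[1] = v$yyxyyvzyy  (last char: 'y')
  sorted[2] = vzyyv$yyxyy  (last char: 'y')
  sorted[3] = xyyvzyyv$yy  (last char: 'y')
  sorted[4] = yv$yyxyyvzy  (last char: 'y')
  sorted[5] = yvzyyv$yyxy  (last char: 'y')
  sorted[6] = yxyyvzyyv$y  (last char: 'y')
  sorted[7] = yyv$yyxyyvz  (last char: 'z')
  sorted[8] = yyvzyyv$yyx  (last char: 'x')
  sorted[9] = yyxyyvzyyv$  (last char: '$')
  sorted[10] = zyyv$yyxyyv  (last char: 'v')
Last column: vyyyyyyzx$v
Original string S is at sorted index 9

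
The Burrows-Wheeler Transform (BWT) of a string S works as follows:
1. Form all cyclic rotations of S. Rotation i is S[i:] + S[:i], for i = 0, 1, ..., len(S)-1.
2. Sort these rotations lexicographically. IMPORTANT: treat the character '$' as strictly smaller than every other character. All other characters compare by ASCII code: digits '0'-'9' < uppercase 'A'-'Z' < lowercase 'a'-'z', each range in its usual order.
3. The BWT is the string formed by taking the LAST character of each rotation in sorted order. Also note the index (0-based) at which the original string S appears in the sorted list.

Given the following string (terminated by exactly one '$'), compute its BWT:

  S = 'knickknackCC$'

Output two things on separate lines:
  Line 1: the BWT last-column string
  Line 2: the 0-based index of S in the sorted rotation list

Answer: CCknaincck$kk
10

Derivation:
All 13 rotations (rotation i = S[i:]+S[:i]):
  rot[0] = knickknackCC$
  rot[1] = nickknackCC$k
  rot[2] = ickknackCC$kn
  rot[3] = ckknackCC$kni
  rot[4] = kknackCC$knic
  rot[5] = knackCC$knick
  rot[6] = nackCC$knickk
  rot[7] = ackCC$knickkn
  rot[8] = ckCC$knickkna
  rot[9] = kCC$knickknac
  rot[10] = CC$knickknack
  rot[11] = C$knickknackC
  rot[12] = $knickknackCC
Sorted (with $ < everything):
  sorted[0] = $knickknackCC  (last char: 'C')
  sorted[1] = C$knickknackC  (last char: 'C')
  sorted[2] = CC$knickknack  (last char: 'k')
  sorted[3] = ackCC$knickkn  (last char: 'n')
  sorted[4] = ckCC$knickkna  (last char: 'a')
  sorted[5] = ckknackCC$kni  (last char: 'i')
  sorted[6] = ickknackCC$kn  (last char: 'n')
  sorted[7] = kCC$knickknac  (last char: 'c')
  sorted[8] = kknackCC$knic  (last char: 'c')
  sorted[9] = knackCC$knick  (last char: 'k')
  sorted[10] = knickknackCC$  (last char: '$')
  sorted[11] = nackCC$knickk  (last char: 'k')
  sorted[12] = nickknackCC$k  (last char: 'k')
Last column: CCknaincck$kk
Original string S is at sorted index 10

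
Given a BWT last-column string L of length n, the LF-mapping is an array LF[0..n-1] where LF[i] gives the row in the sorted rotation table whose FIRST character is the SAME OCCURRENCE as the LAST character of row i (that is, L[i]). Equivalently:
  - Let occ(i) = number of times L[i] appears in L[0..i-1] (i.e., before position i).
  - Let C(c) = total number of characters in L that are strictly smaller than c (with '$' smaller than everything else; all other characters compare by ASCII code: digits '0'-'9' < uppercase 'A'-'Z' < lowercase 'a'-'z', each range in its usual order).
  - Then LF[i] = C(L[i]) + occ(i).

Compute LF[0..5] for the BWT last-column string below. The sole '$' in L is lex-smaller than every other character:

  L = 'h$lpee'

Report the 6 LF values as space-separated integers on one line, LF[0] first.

Char counts: '$':1, 'e':2, 'h':1, 'l':1, 'p':1
C (first-col start): C('$')=0, C('e')=1, C('h')=3, C('l')=4, C('p')=5
L[0]='h': occ=0, LF[0]=C('h')+0=3+0=3
L[1]='$': occ=0, LF[1]=C('$')+0=0+0=0
L[2]='l': occ=0, LF[2]=C('l')+0=4+0=4
L[3]='p': occ=0, LF[3]=C('p')+0=5+0=5
L[4]='e': occ=0, LF[4]=C('e')+0=1+0=1
L[5]='e': occ=1, LF[5]=C('e')+1=1+1=2

Answer: 3 0 4 5 1 2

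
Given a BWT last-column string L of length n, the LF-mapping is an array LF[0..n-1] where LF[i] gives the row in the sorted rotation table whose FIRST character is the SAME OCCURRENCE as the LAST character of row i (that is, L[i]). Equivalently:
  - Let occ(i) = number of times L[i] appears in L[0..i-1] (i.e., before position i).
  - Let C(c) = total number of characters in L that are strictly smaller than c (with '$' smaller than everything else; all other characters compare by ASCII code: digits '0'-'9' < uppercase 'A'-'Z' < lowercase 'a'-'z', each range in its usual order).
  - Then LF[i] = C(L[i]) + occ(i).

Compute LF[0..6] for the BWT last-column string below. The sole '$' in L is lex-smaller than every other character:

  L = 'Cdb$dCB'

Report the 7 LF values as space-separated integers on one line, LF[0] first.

Answer: 2 5 4 0 6 3 1

Derivation:
Char counts: '$':1, 'B':1, 'C':2, 'b':1, 'd':2
C (first-col start): C('$')=0, C('B')=1, C('C')=2, C('b')=4, C('d')=5
L[0]='C': occ=0, LF[0]=C('C')+0=2+0=2
L[1]='d': occ=0, LF[1]=C('d')+0=5+0=5
L[2]='b': occ=0, LF[2]=C('b')+0=4+0=4
L[3]='$': occ=0, LF[3]=C('$')+0=0+0=0
L[4]='d': occ=1, LF[4]=C('d')+1=5+1=6
L[5]='C': occ=1, LF[5]=C('C')+1=2+1=3
L[6]='B': occ=0, LF[6]=C('B')+0=1+0=1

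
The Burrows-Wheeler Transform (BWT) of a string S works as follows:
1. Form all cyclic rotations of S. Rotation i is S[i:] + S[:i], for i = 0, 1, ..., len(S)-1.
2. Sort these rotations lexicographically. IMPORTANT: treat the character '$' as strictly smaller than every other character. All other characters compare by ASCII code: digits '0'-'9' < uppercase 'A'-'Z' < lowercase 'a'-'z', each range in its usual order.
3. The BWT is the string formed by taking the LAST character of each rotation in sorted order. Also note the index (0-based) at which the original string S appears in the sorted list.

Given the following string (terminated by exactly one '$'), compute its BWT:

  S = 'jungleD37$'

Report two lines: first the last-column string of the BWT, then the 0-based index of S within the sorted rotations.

All 10 rotations (rotation i = S[i:]+S[:i]):
  rot[0] = jungleD37$
  rot[1] = ungleD37$j
  rot[2] = ngleD37$ju
  rot[3] = gleD37$jun
  rot[4] = leD37$jung
  rot[5] = eD37$jungl
  rot[6] = D37$jungle
  rot[7] = 37$jungleD
  rot[8] = 7$jungleD3
  rot[9] = $jungleD37
Sorted (with $ < everything):
  sorted[0] = $jungleD37  (last char: '7')
  sorted[1] = 37$jungleD  (last char: 'D')
  sorted[2] = 7$jungleD3  (last char: '3')
  sorted[3] = D37$jungle  (last char: 'e')
  sorted[4] = eD37$jungl  (last char: 'l')
  sorted[5] = gleD37$jun  (last char: 'n')
  sorted[6] = jungleD37$  (last char: '$')
  sorted[7] = leD37$jung  (last char: 'g')
  sorted[8] = ngleD37$ju  (last char: 'u')
  sorted[9] = ungleD37$j  (last char: 'j')
Last column: 7D3eln$guj
Original string S is at sorted index 6

Answer: 7D3eln$guj
6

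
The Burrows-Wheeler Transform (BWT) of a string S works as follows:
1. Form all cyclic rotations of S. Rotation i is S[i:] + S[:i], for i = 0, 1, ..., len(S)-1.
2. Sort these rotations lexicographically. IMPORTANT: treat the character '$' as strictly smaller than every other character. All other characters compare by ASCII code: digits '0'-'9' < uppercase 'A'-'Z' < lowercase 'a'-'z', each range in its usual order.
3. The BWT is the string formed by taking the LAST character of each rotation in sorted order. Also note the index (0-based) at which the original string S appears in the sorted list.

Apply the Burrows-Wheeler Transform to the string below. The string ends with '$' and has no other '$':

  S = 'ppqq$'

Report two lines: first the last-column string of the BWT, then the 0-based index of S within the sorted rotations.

All 5 rotations (rotation i = S[i:]+S[:i]):
  rot[0] = ppqq$
  rot[1] = pqq$p
  rot[2] = qq$pp
  rot[3] = q$ppq
  rot[4] = $ppqq
Sorted (with $ < everything):
  sorted[0] = $ppqq  (last char: 'q')
  sorted[1] = ppqq$  (last char: '$')
  sorted[2] = pqq$p  (last char: 'p')
  sorted[3] = q$ppq  (last char: 'q')
  sorted[4] = qq$pp  (last char: 'p')
Last column: q$pqp
Original string S is at sorted index 1

Answer: q$pqp
1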